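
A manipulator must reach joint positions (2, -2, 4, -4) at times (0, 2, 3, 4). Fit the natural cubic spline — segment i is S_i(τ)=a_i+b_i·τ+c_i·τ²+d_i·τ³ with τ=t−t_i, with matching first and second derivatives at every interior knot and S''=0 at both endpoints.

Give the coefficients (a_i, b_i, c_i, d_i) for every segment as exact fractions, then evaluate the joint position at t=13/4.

Δ: Δ0=-2, Δ1=6, Δ2=-8
row 1: diag=6, rhs=48; c'=1/6, d'=8
row 2: denom=4−1·1/6=23/6; d'=(-84−1·8)/(23/6)=-24
back: M2=-24
back: M1=8−1/6·-24=12
M: M0=0, M1=12, M2=-24, M3=0
seg 0: a=2, c=M0/2=0, d=(M1−M0)/(6·2)=1, b=Δ0−h0·(2M0+M1)/6=-6
seg 1: a=-2, c=M1/2=6, d=(M2−M1)/(6·1)=-6, b=Δ1−h1·(2M1+M2)/6=6
seg 2: a=4, c=M2/2=-12, d=(M3−M2)/(6·1)=4, b=Δ2−h2·(2M2+M3)/6=0
t_q=13/4 → seg 2, τ=1/4; S=4+0·τ+-12·τ²+4·τ³=53/16

  seg 0: a=2 b=-6 c=0 d=1
  seg 1: a=-2 b=6 c=6 d=-6
  seg 2: a=4 b=0 c=-12 d=4
S(13/4) = 53/16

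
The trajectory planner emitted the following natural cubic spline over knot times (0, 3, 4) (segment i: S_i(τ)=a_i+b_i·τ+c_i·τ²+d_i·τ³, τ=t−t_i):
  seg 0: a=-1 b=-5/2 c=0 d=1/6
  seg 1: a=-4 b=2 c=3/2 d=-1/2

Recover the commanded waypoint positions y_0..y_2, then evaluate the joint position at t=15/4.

y_0=-1 y_1=-4 y_2=-1
S(15/4) = -239/128

y_0 = S_0(0) = a_0 = -1
y_1 = S_1(0) = a_1 = -4
y_2 = S_1(1) = -1
t_q=15/4 is in segment 1 (τ=3/4); S_1(τ)=-239/128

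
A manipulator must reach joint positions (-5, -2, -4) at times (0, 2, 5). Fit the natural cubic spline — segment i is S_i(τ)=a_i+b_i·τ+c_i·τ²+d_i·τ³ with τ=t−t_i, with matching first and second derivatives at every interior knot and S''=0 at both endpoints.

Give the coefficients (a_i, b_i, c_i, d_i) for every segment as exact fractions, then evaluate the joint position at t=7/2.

  seg 0: a=-5 b=29/15 c=0 d=-13/120
  seg 1: a=-2 b=19/30 c=-13/20 d=13/180
S(7/2) = -363/160

Δ: Δ0=3/2, Δ1=-2/3
row 1: diag=10, rhs=-13; c'=3/10, d'=-13/10
back: M1=-13/10
M: M0=0, M1=-13/10, M2=0
seg 0: a=-5, c=M0/2=0, d=(M1−M0)/(6·2)=-13/120, b=Δ0−h0·(2M0+M1)/6=29/15
seg 1: a=-2, c=M1/2=-13/20, d=(M2−M1)/(6·3)=13/180, b=Δ1−h1·(2M1+M2)/6=19/30
t_q=7/2 → seg 1, τ=3/2; S=-2+19/30·τ+-13/20·τ²+13/180·τ³=-363/160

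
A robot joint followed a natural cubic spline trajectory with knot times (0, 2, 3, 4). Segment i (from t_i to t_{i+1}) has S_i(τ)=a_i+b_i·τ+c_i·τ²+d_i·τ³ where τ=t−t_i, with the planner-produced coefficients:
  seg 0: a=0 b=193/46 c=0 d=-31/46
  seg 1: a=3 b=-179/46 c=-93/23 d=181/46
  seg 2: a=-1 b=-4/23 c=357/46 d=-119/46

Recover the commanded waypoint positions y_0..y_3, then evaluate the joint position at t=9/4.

y_0 = S_0(0) = a_0 = 0
y_1 = S_1(0) = a_1 = 3
y_2 = S_2(0) = a_2 = -1
y_3 = S_2(1) = 4
t_q=9/4 is in segment 1 (τ=1/4); S_1(τ)=235/128

y_0=0 y_1=3 y_2=-1 y_3=4
S(9/4) = 235/128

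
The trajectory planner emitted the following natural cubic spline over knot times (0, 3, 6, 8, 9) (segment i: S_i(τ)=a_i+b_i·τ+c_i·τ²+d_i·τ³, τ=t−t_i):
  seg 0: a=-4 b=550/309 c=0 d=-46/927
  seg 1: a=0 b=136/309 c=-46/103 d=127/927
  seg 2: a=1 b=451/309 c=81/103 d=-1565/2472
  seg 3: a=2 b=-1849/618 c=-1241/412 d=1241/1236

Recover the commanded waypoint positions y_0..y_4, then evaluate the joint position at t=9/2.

y_0 = S_0(0) = a_0 = -4
y_1 = S_1(0) = a_1 = 0
y_2 = S_2(0) = a_2 = 1
y_3 = S_3(0) = a_3 = 2
y_4 = S_3(1) = -3
t_q=9/2 is in segment 1 (τ=3/2); S_1(τ)=97/824

y_0=-4 y_1=0 y_2=1 y_3=2 y_4=-3
S(9/2) = 97/824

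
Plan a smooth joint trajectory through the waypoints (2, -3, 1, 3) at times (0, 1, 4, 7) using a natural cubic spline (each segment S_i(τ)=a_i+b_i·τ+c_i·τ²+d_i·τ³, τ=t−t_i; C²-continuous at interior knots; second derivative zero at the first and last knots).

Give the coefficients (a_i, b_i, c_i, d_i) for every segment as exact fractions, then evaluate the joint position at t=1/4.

Δ: Δ0=-5, Δ1=4/3, Δ2=2/3
row 1: diag=8, rhs=38; c'=3/8, d'=19/4
row 2: denom=12−3·3/8=87/8; d'=(-4−3·19/4)/(87/8)=-146/87
back: M2=-146/87
back: M1=19/4−3/8·-146/87=156/29
M: M0=0, M1=156/29, M2=-146/87, M3=0
seg 0: a=2, c=M0/2=0, d=(M1−M0)/(6·1)=26/29, b=Δ0−h0·(2M0+M1)/6=-171/29
seg 1: a=-3, c=M1/2=78/29, d=(M2−M1)/(6·3)=-307/783, b=Δ1−h1·(2M1+M2)/6=-93/29
seg 2: a=1, c=M2/2=-73/87, d=(M3−M2)/(6·3)=73/783, b=Δ2−h2·(2M2+M3)/6=68/29
t_q=1/4 → seg 0, τ=1/4; S=2+-171/29·τ+0·τ²+26/29·τ³=501/928

  seg 0: a=2 b=-171/29 c=0 d=26/29
  seg 1: a=-3 b=-93/29 c=78/29 d=-307/783
  seg 2: a=1 b=68/29 c=-73/87 d=73/783
S(1/4) = 501/928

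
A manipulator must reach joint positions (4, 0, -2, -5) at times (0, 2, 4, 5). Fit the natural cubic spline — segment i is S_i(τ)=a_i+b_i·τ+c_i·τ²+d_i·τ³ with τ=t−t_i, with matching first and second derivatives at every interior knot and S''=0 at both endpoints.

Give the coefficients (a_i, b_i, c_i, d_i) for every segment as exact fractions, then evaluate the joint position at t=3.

  seg 0: a=4 b=-27/11 c=0 d=5/44
  seg 1: a=0 b=-12/11 c=15/22 d=-7/22
  seg 2: a=-2 b=-24/11 c=-27/22 d=9/22
S(3) = -8/11

Δ: Δ0=-2, Δ1=-1, Δ2=-3
row 1: diag=8, rhs=6; c'=1/4, d'=3/4
row 2: denom=6−2·1/4=11/2; d'=(-12−2·3/4)/(11/2)=-27/11
back: M2=-27/11
back: M1=3/4−1/4·-27/11=15/11
M: M0=0, M1=15/11, M2=-27/11, M3=0
seg 0: a=4, c=M0/2=0, d=(M1−M0)/(6·2)=5/44, b=Δ0−h0·(2M0+M1)/6=-27/11
seg 1: a=0, c=M1/2=15/22, d=(M2−M1)/(6·2)=-7/22, b=Δ1−h1·(2M1+M2)/6=-12/11
seg 2: a=-2, c=M2/2=-27/22, d=(M3−M2)/(6·1)=9/22, b=Δ2−h2·(2M2+M3)/6=-24/11
t_q=3 → seg 1, τ=1; S=0+-12/11·τ+15/22·τ²+-7/22·τ³=-8/11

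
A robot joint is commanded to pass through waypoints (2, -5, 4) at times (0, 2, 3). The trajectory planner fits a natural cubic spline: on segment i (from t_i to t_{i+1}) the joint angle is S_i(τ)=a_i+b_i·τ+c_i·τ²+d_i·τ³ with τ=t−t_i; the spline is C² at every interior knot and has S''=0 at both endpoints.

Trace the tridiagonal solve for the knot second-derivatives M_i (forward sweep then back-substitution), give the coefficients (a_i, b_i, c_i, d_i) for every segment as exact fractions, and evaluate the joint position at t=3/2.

Δ: Δ0=-7/2, Δ1=9
row 1: diag=6, rhs=75; c'=1/6, d'=25/2
back: M1=25/2
M: M0=0, M1=25/2, M2=0
seg 0: a=2, c=M0/2=0, d=(M1−M0)/(6·2)=25/24, b=Δ0−h0·(2M0+M1)/6=-23/3
seg 1: a=-5, c=M1/2=25/4, d=(M2−M1)/(6·1)=-25/12, b=Δ1−h1·(2M1+M2)/6=29/6
t_q=3/2 → seg 0, τ=3/2; S=2+-23/3·τ+0·τ²+25/24·τ³=-383/64

  seg 0: a=2 b=-23/3 c=0 d=25/24
  seg 1: a=-5 b=29/6 c=25/4 d=-25/12
S(3/2) = -383/64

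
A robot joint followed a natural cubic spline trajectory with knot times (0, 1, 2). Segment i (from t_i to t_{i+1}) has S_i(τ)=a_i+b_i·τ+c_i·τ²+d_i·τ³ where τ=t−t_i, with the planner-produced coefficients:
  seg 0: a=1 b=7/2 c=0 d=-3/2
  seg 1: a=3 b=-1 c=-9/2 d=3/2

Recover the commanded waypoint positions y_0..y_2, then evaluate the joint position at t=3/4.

y_0 = S_0(0) = a_0 = 1
y_1 = S_1(0) = a_1 = 3
y_2 = S_1(1) = -1
t_q=3/4 is in segment 0 (τ=3/4); S_0(τ)=383/128

y_0=1 y_1=3 y_2=-1
S(3/4) = 383/128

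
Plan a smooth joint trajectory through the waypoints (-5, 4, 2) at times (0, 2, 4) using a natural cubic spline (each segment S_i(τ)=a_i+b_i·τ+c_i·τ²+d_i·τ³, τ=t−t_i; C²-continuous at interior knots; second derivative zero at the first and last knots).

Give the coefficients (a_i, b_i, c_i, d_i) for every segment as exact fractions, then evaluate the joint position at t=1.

  seg 0: a=-5 b=47/8 c=0 d=-11/32
  seg 1: a=4 b=7/4 c=-33/16 d=11/32
S(1) = 17/32

Δ: Δ0=9/2, Δ1=-1
row 1: diag=8, rhs=-33; c'=1/4, d'=-33/8
back: M1=-33/8
M: M0=0, M1=-33/8, M2=0
seg 0: a=-5, c=M0/2=0, d=(M1−M0)/(6·2)=-11/32, b=Δ0−h0·(2M0+M1)/6=47/8
seg 1: a=4, c=M1/2=-33/16, d=(M2−M1)/(6·2)=11/32, b=Δ1−h1·(2M1+M2)/6=7/4
t_q=1 → seg 0, τ=1; S=-5+47/8·τ+0·τ²+-11/32·τ³=17/32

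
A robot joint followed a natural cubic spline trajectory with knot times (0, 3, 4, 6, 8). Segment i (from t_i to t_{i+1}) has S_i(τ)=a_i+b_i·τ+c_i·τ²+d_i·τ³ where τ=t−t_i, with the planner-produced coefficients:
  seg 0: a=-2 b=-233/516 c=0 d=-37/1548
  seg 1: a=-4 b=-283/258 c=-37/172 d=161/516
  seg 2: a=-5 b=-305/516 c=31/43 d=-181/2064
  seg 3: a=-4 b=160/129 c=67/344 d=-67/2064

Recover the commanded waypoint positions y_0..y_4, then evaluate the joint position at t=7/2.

y_0=-2 y_1=-4 y_2=-5 y_3=-4 y_4=-1
S(7/2) = -6279/1376

y_0 = S_0(0) = a_0 = -2
y_1 = S_1(0) = a_1 = -4
y_2 = S_2(0) = a_2 = -5
y_3 = S_3(0) = a_3 = -4
y_4 = S_3(2) = -1
t_q=7/2 is in segment 1 (τ=1/2); S_1(τ)=-6279/1376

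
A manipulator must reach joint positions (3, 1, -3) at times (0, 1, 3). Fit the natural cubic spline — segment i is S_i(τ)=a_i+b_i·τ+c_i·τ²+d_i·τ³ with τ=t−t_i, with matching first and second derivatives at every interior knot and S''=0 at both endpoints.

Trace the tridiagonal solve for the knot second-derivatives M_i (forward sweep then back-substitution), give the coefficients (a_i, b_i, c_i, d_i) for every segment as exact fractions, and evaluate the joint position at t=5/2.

  seg 0: a=3 b=-2 c=0 d=0
  seg 1: a=1 b=-2 c=0 d=0
S(5/2) = -2

Δ: Δ0=-2, Δ1=-2
row 1: diag=6, rhs=0; c'=1/3, d'=0
back: M1=0
M: M0=0, M1=0, M2=0
seg 0: a=3, c=M0/2=0, d=(M1−M0)/(6·1)=0, b=Δ0−h0·(2M0+M1)/6=-2
seg 1: a=1, c=M1/2=0, d=(M2−M1)/(6·2)=0, b=Δ1−h1·(2M1+M2)/6=-2
t_q=5/2 → seg 1, τ=3/2; S=1+-2·τ+0·τ²+0·τ³=-2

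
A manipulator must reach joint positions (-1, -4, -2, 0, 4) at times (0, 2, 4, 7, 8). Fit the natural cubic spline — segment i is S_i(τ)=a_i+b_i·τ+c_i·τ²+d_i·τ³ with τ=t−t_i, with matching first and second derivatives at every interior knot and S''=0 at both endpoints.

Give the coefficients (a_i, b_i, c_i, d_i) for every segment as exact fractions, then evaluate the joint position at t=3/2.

  seg 0: a=-1 b=-3629/1608 c=0 d=1217/6432
  seg 1: a=-4 b=11/804 c=1217/1072 d=-2065/6432
  seg 2: a=-2 b=1129/1608 c=-53/67 d=1253/4824
  seg 3: a=0 b=2387/804 c=829/536 d=-829/1608
S(3/2) = -64263/17152

Δ: Δ0=-3/2, Δ1=1, Δ2=2/3, Δ3=4
row 1: diag=8, rhs=15; c'=1/4, d'=15/8
row 2: denom=10−2·1/4=19/2; d'=(-2−2·15/8)/(19/2)=-23/38
row 3: denom=8−3·6/19=134/19; d'=(20−3·-23/38)/(134/19)=829/268
back: M3=829/268
back: M2=-23/38−6/19·829/268=-106/67
back: M1=15/8−1/4·-106/67=1217/536
M: M0=0, M1=1217/536, M2=-106/67, M3=829/268, M4=0
seg 0: a=-1, c=M0/2=0, d=(M1−M0)/(6·2)=1217/6432, b=Δ0−h0·(2M0+M1)/6=-3629/1608
seg 1: a=-4, c=M1/2=1217/1072, d=(M2−M1)/(6·2)=-2065/6432, b=Δ1−h1·(2M1+M2)/6=11/804
seg 2: a=-2, c=M2/2=-53/67, d=(M3−M2)/(6·3)=1253/4824, b=Δ2−h2·(2M2+M3)/6=1129/1608
seg 3: a=0, c=M3/2=829/536, d=(M4−M3)/(6·1)=-829/1608, b=Δ3−h3·(2M3+M4)/6=2387/804
t_q=3/2 → seg 0, τ=3/2; S=-1+-3629/1608·τ+0·τ²+1217/6432·τ³=-64263/17152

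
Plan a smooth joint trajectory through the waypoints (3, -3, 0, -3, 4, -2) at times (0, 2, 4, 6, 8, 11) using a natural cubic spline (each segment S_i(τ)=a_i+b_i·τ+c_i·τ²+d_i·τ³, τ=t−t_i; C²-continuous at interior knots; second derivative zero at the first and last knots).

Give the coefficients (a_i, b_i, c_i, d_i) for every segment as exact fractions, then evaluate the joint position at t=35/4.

  seg 0: a=3 b=-1202/265 c=0 d=407/1060
  seg 1: a=-3 b=19/265 c=1221/530 d=-337/424
  seg 2: a=0 b=-133/530 c=-2613/1060 d=1951/2120
  seg 3: a=-3 b=247/265 c=162/53 d=-1879/2120
  seg 4: a=4 b=1337/530 c=-2397/1060 d=799/3180
S(35/4) = 320611/67840

Δ: Δ0=-3, Δ1=3/2, Δ2=-3/2, Δ3=7/2, Δ4=-2
row 1: diag=8, rhs=27; c'=1/4, d'=27/8
row 2: denom=8−2·1/4=15/2; d'=(-18−2·27/8)/(15/2)=-33/10
row 3: denom=8−2·4/15=112/15; d'=(30−2·-33/10)/(112/15)=549/112
row 4: denom=10−2·15/56=265/28; d'=(-33−2·549/112)/(265/28)=-2397/530
back: M4=-2397/530
back: M3=549/112−15/56·-2397/530=324/53
back: M2=-33/10−4/15·324/53=-2613/530
back: M1=27/8−1/4·-2613/530=1221/265
M: M0=0, M1=1221/265, M2=-2613/530, M3=324/53, M4=-2397/530, M5=0
seg 0: a=3, c=M0/2=0, d=(M1−M0)/(6·2)=407/1060, b=Δ0−h0·(2M0+M1)/6=-1202/265
seg 1: a=-3, c=M1/2=1221/530, d=(M2−M1)/(6·2)=-337/424, b=Δ1−h1·(2M1+M2)/6=19/265
seg 2: a=0, c=M2/2=-2613/1060, d=(M3−M2)/(6·2)=1951/2120, b=Δ2−h2·(2M2+M3)/6=-133/530
seg 3: a=-3, c=M3/2=162/53, d=(M4−M3)/(6·2)=-1879/2120, b=Δ3−h3·(2M3+M4)/6=247/265
seg 4: a=4, c=M4/2=-2397/1060, d=(M5−M4)/(6·3)=799/3180, b=Δ4−h4·(2M4+M5)/6=1337/530
t_q=35/4 → seg 4, τ=3/4; S=4+1337/530·τ+-2397/1060·τ²+799/3180·τ³=320611/67840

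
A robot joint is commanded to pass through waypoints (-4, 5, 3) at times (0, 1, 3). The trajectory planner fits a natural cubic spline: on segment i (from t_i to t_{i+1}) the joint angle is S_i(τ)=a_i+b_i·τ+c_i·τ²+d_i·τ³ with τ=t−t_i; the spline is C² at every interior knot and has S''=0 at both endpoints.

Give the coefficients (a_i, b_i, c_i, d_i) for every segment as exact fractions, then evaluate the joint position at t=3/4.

  seg 0: a=-4 b=32/3 c=0 d=-5/3
  seg 1: a=5 b=17/3 c=-5 d=5/6
S(3/4) = 211/64

Δ: Δ0=9, Δ1=-1
row 1: diag=6, rhs=-60; c'=1/3, d'=-10
back: M1=-10
M: M0=0, M1=-10, M2=0
seg 0: a=-4, c=M0/2=0, d=(M1−M0)/(6·1)=-5/3, b=Δ0−h0·(2M0+M1)/6=32/3
seg 1: a=5, c=M1/2=-5, d=(M2−M1)/(6·2)=5/6, b=Δ1−h1·(2M1+M2)/6=17/3
t_q=3/4 → seg 0, τ=3/4; S=-4+32/3·τ+0·τ²+-5/3·τ³=211/64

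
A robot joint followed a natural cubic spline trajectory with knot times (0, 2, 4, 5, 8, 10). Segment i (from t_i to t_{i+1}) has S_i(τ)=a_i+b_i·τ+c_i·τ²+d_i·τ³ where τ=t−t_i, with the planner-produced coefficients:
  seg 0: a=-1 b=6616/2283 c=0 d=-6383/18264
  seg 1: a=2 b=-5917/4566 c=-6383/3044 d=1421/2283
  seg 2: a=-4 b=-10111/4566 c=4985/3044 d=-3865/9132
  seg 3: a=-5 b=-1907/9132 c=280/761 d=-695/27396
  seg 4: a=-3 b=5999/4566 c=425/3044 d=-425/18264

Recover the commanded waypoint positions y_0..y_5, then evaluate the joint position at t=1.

y_0 = S_0(0) = a_0 = -1
y_1 = S_1(0) = a_1 = 2
y_2 = S_2(0) = a_2 = -4
y_3 = S_3(0) = a_3 = -5
y_4 = S_4(0) = a_4 = -3
y_5 = S_4(2) = 0
t_q=1 is in segment 0 (τ=1); S_0(τ)=9427/6088

y_0=-1 y_1=2 y_2=-4 y_3=-5 y_4=-3 y_5=0
S(1) = 9427/6088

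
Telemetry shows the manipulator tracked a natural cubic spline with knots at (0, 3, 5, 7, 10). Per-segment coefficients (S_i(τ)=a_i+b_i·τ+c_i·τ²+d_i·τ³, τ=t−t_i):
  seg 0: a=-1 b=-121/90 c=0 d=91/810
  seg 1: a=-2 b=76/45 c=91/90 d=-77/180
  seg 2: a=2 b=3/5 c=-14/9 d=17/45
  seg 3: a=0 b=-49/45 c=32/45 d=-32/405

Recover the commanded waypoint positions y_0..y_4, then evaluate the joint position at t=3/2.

y_0=-1 y_1=-2 y_2=2 y_3=0 y_4=1
S(3/2) = -211/80

y_0 = S_0(0) = a_0 = -1
y_1 = S_1(0) = a_1 = -2
y_2 = S_2(0) = a_2 = 2
y_3 = S_3(0) = a_3 = 0
y_4 = S_3(3) = 1
t_q=3/2 is in segment 0 (τ=3/2); S_0(τ)=-211/80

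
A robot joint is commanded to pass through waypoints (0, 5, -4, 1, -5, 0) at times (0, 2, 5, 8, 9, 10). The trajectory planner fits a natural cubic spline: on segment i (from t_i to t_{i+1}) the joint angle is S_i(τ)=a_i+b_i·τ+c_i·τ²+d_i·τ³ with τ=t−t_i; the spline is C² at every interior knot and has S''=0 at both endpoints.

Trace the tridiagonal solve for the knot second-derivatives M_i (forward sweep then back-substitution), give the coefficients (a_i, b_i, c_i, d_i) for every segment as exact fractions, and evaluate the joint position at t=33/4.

Δ: Δ0=5/2, Δ1=-3, Δ2=5/3, Δ3=-6, Δ4=5
row 1: diag=10, rhs=-33; c'=3/10, d'=-33/10
row 2: denom=12−3·3/10=111/10; d'=(28−3·-33/10)/(111/10)=379/111
row 3: denom=8−3·10/37=266/37; d'=(-46−3·379/111)/(266/37)=-2081/266
row 4: denom=4−1·37/266=1027/266; d'=(66−1·-2081/266)/(1027/266)=19637/1027
back: M4=19637/1027
back: M3=-2081/266−37/266·19637/1027=-10766/1027
back: M2=379/111−10/37·-10766/1027=19249/3081
back: M1=-33/10−3/10·19249/3081=-5314/1027
M: M0=0, M1=-5314/1027, M2=19249/3081, M3=-10766/1027, M4=19637/1027, M5=0
seg 0: a=0, c=M0/2=0, d=(M1−M0)/(6·2)=-2657/6162, b=Δ0−h0·(2M0+M1)/6=26033/6162
seg 1: a=5, c=M1/2=-2657/1027, d=(M2−M1)/(6·3)=2707/4266, b=Δ1−h1·(2M1+M2)/6=-5851/6162
seg 2: a=-4, c=M2/2=19249/6162, d=(M3−M2)/(6·3)=-51547/55458, b=Δ2−h2·(2M2+M3)/6=2035/3081
seg 3: a=1, c=M3/2=-5383/1027, d=(M4−M3)/(6·1)=30403/6162, b=Δ3−h3·(2M3+M4)/6=-35077/6162
seg 4: a=-5, c=M4/2=19637/2054, d=(M5−M4)/(6·1)=-19637/6162, b=Δ4−h4·(2M4+M5)/6=-4232/3081
t_q=33/4 → seg 3, τ=1/4; S=1+-35077/6162·τ+-5383/1027·τ²+30403/6162·τ³=-88551/131456

  seg 0: a=0 b=26033/6162 c=0 d=-2657/6162
  seg 1: a=5 b=-5851/6162 c=-2657/1027 d=2707/4266
  seg 2: a=-4 b=2035/3081 c=19249/6162 d=-51547/55458
  seg 3: a=1 b=-35077/6162 c=-5383/1027 d=30403/6162
  seg 4: a=-5 b=-4232/3081 c=19637/2054 d=-19637/6162
S(33/4) = -88551/131456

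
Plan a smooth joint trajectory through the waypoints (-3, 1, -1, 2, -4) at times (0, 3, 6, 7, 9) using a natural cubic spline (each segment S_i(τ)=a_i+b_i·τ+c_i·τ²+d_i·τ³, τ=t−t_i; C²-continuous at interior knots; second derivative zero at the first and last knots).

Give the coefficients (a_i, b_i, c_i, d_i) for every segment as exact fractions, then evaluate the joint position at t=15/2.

  seg 0: a=-3 b=607/255 c=0 d=-89/765
  seg 1: a=1 b=-194/255 c=-89/85 d=55/153
  seg 2: a=-1 b=679/255 c=186/85 d=-472/255
  seg 3: a=2 b=379/255 c=-286/85 d=143/255
S(15/2) = 1341/680

Δ: Δ0=4/3, Δ1=-2/3, Δ2=3, Δ3=-3
row 1: diag=12, rhs=-12; c'=1/4, d'=-1
row 2: denom=8−3·1/4=29/4; d'=(22−3·-1)/(29/4)=100/29
row 3: denom=6−1·4/29=170/29; d'=(-36−1·100/29)/(170/29)=-572/85
back: M3=-572/85
back: M2=100/29−4/29·-572/85=372/85
back: M1=-1−1/4·372/85=-178/85
M: M0=0, M1=-178/85, M2=372/85, M3=-572/85, M4=0
seg 0: a=-3, c=M0/2=0, d=(M1−M0)/(6·3)=-89/765, b=Δ0−h0·(2M0+M1)/6=607/255
seg 1: a=1, c=M1/2=-89/85, d=(M2−M1)/(6·3)=55/153, b=Δ1−h1·(2M1+M2)/6=-194/255
seg 2: a=-1, c=M2/2=186/85, d=(M3−M2)/(6·1)=-472/255, b=Δ2−h2·(2M2+M3)/6=679/255
seg 3: a=2, c=M3/2=-286/85, d=(M4−M3)/(6·2)=143/255, b=Δ3−h3·(2M3+M4)/6=379/255
t_q=15/2 → seg 3, τ=1/2; S=2+379/255·τ+-286/85·τ²+143/255·τ³=1341/680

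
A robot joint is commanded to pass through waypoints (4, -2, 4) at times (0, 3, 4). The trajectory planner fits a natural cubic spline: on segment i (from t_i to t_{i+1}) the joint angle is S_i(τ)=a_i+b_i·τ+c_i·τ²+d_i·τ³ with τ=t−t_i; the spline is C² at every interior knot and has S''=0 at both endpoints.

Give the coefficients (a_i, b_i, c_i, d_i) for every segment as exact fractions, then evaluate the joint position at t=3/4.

Δ: Δ0=-2, Δ1=6
row 1: diag=8, rhs=48; c'=1/8, d'=6
back: M1=6
M: M0=0, M1=6, M2=0
seg 0: a=4, c=M0/2=0, d=(M1−M0)/(6·3)=1/3, b=Δ0−h0·(2M0+M1)/6=-5
seg 1: a=-2, c=M1/2=3, d=(M2−M1)/(6·1)=-1, b=Δ1−h1·(2M1+M2)/6=4
t_q=3/4 → seg 0, τ=3/4; S=4+-5·τ+0·τ²+1/3·τ³=25/64

  seg 0: a=4 b=-5 c=0 d=1/3
  seg 1: a=-2 b=4 c=3 d=-1
S(3/4) = 25/64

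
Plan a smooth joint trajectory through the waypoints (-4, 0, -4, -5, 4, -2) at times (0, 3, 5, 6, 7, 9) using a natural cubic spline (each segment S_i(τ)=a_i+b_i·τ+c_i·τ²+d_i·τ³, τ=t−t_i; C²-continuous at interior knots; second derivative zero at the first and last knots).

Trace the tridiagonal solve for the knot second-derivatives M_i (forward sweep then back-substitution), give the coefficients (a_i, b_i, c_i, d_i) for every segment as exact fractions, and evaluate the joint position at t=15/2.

  seg 0: a=-4 b=3995/1842 c=0 d=-57/614
  seg 1: a=0 b=-311/921 c=-513/614 d=2/921
  seg 2: a=-4 b=-3365/921 c=-505/614 d=6403/1842
  seg 3: a=-5 b=9449/1842 c=2949/307 d=-10565/1842
  seg 4: a=4 b=6571/921 c=-4667/614 d=4667/3684
S(15/2) = 57229/9824

Δ: Δ0=4/3, Δ1=-2, Δ2=-1, Δ3=9, Δ4=-3
row 1: diag=10, rhs=-20; c'=1/5, d'=-2
row 2: denom=6−2·1/5=28/5; d'=(6−2·-2)/(28/5)=25/14
row 3: denom=4−1·5/28=107/28; d'=(60−1·25/14)/(107/28)=1630/107
row 4: denom=6−1·28/107=614/107; d'=(-72−1·1630/107)/(614/107)=-4667/307
back: M4=-4667/307
back: M3=1630/107−28/107·-4667/307=5898/307
back: M2=25/14−5/28·5898/307=-505/307
back: M1=-2−1/5·-505/307=-513/307
M: M0=0, M1=-513/307, M2=-505/307, M3=5898/307, M4=-4667/307, M5=0
seg 0: a=-4, c=M0/2=0, d=(M1−M0)/(6·3)=-57/614, b=Δ0−h0·(2M0+M1)/6=3995/1842
seg 1: a=0, c=M1/2=-513/614, d=(M2−M1)/(6·2)=2/921, b=Δ1−h1·(2M1+M2)/6=-311/921
seg 2: a=-4, c=M2/2=-505/614, d=(M3−M2)/(6·1)=6403/1842, b=Δ2−h2·(2M2+M3)/6=-3365/921
seg 3: a=-5, c=M3/2=2949/307, d=(M4−M3)/(6·1)=-10565/1842, b=Δ3−h3·(2M3+M4)/6=9449/1842
seg 4: a=4, c=M4/2=-4667/614, d=(M5−M4)/(6·2)=4667/3684, b=Δ4−h4·(2M4+M5)/6=6571/921
t_q=15/2 → seg 4, τ=1/2; S=4+6571/921·τ+-4667/614·τ²+4667/3684·τ³=57229/9824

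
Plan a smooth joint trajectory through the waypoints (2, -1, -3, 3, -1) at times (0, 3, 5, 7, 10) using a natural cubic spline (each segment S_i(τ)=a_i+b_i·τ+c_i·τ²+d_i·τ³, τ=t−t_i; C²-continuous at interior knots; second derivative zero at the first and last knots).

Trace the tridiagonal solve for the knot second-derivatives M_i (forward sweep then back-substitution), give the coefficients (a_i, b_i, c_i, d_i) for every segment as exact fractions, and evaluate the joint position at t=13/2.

  seg 0: a=2 b=-107/180 c=0 d=-73/1620
  seg 1: a=-1 b=-163/90 c=-73/180 d=73/180
  seg 2: a=-3 b=43/30 c=73/36 d=-28/45
  seg 3: a=3 b=187/90 c=-307/180 d=307/1620
S(13/2) = 129/80

Δ: Δ0=-1, Δ1=-1, Δ2=3, Δ3=-4/3
row 1: diag=10, rhs=0; c'=1/5, d'=0
row 2: denom=8−2·1/5=38/5; d'=(24−2·0)/(38/5)=60/19
row 3: denom=10−2·5/19=180/19; d'=(-26−2·60/19)/(180/19)=-307/90
back: M3=-307/90
back: M2=60/19−5/19·-307/90=73/18
back: M1=0−1/5·73/18=-73/90
M: M0=0, M1=-73/90, M2=73/18, M3=-307/90, M4=0
seg 0: a=2, c=M0/2=0, d=(M1−M0)/(6·3)=-73/1620, b=Δ0−h0·(2M0+M1)/6=-107/180
seg 1: a=-1, c=M1/2=-73/180, d=(M2−M1)/(6·2)=73/180, b=Δ1−h1·(2M1+M2)/6=-163/90
seg 2: a=-3, c=M2/2=73/36, d=(M3−M2)/(6·2)=-28/45, b=Δ2−h2·(2M2+M3)/6=43/30
seg 3: a=3, c=M3/2=-307/180, d=(M4−M3)/(6·3)=307/1620, b=Δ3−h3·(2M3+M4)/6=187/90
t_q=13/2 → seg 2, τ=3/2; S=-3+43/30·τ+73/36·τ²+-28/45·τ³=129/80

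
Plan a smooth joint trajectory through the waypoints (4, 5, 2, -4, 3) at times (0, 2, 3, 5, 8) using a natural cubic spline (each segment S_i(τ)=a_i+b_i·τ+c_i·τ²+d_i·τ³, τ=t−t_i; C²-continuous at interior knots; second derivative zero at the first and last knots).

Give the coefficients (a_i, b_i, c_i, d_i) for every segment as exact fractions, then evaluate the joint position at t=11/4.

Δ: Δ0=1/2, Δ1=-3, Δ2=-3, Δ3=7/3
row 1: diag=6, rhs=-21; c'=1/6, d'=-7/2
row 2: denom=6−1·1/6=35/6; d'=(0−1·-7/2)/(35/6)=3/5
row 3: denom=10−2·12/35=326/35; d'=(32−2·3/5)/(326/35)=539/163
back: M3=539/163
back: M2=3/5−12/35·539/163=-87/163
back: M1=-7/2−1/6·-87/163=-556/163
M: M0=0, M1=-556/163, M2=-87/163, M3=539/163, M4=0
seg 0: a=4, c=M0/2=0, d=(M1−M0)/(6·2)=-139/489, b=Δ0−h0·(2M0+M1)/6=1601/978
seg 1: a=5, c=M1/2=-278/163, d=(M2−M1)/(6·1)=469/978, b=Δ1−h1·(2M1+M2)/6=-1735/978
seg 2: a=2, c=M2/2=-87/326, d=(M3−M2)/(6·2)=313/978, b=Δ2−h2·(2M2+M3)/6=-1832/489
seg 3: a=-4, c=M3/2=539/326, d=(M4−M3)/(6·3)=-539/2934, b=Δ3−h3·(2M3+M4)/6=-476/489
t_q=11/4 → seg 1, τ=3/4; S=5+-1735/978·τ+-278/163·τ²+469/978·τ³=60765/20864

  seg 0: a=4 b=1601/978 c=0 d=-139/489
  seg 1: a=5 b=-1735/978 c=-278/163 d=469/978
  seg 2: a=2 b=-1832/489 c=-87/326 d=313/978
  seg 3: a=-4 b=-476/489 c=539/326 d=-539/2934
S(11/4) = 60765/20864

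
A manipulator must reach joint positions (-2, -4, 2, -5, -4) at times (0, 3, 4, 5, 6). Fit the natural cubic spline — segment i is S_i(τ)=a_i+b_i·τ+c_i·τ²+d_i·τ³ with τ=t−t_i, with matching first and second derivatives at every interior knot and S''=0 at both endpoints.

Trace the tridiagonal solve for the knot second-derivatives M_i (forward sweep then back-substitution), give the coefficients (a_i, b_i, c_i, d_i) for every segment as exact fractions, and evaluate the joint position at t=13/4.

Δ: Δ0=-2/3, Δ1=6, Δ2=-7, Δ3=1
row 1: diag=8, rhs=40; c'=1/8, d'=5
row 2: denom=4−1·1/8=31/8; d'=(-78−1·5)/(31/8)=-664/31
row 3: denom=4−1·8/31=116/31; d'=(48−1·-664/31)/(116/31)=538/29
back: M3=538/29
back: M2=-664/31−8/31·538/29=-760/29
back: M1=5−1/8·-760/29=240/29
M: M0=0, M1=240/29, M2=-760/29, M3=538/29, M4=0
seg 0: a=-2, c=M0/2=0, d=(M1−M0)/(6·3)=40/87, b=Δ0−h0·(2M0+M1)/6=-418/87
seg 1: a=-4, c=M1/2=120/29, d=(M2−M1)/(6·1)=-500/87, b=Δ1−h1·(2M1+M2)/6=662/87
seg 2: a=2, c=M2/2=-380/29, d=(M3−M2)/(6·1)=649/87, b=Δ2−h2·(2M2+M3)/6=-118/87
seg 3: a=-5, c=M3/2=269/29, d=(M4−M3)/(6·1)=-269/87, b=Δ3−h3·(2M3+M4)/6=-451/87
t_q=13/4 → seg 1, τ=1/4; S=-4+662/87·τ+120/29·τ²+-500/87·τ³=-895/464

  seg 0: a=-2 b=-418/87 c=0 d=40/87
  seg 1: a=-4 b=662/87 c=120/29 d=-500/87
  seg 2: a=2 b=-118/87 c=-380/29 d=649/87
  seg 3: a=-5 b=-451/87 c=269/29 d=-269/87
S(13/4) = -895/464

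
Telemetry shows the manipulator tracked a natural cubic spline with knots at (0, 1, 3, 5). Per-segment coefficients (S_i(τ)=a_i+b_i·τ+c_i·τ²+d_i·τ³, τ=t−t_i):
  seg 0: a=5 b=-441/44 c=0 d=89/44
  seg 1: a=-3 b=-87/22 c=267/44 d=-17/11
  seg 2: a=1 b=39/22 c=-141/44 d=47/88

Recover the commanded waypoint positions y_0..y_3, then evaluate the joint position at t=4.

y_0 = S_0(0) = a_0 = 5
y_1 = S_1(0) = a_1 = -3
y_2 = S_2(0) = a_2 = 1
y_3 = S_2(2) = -4
t_q=4 is in segment 2 (τ=1); S_2(τ)=9/88

y_0=5 y_1=-3 y_2=1 y_3=-4
S(4) = 9/88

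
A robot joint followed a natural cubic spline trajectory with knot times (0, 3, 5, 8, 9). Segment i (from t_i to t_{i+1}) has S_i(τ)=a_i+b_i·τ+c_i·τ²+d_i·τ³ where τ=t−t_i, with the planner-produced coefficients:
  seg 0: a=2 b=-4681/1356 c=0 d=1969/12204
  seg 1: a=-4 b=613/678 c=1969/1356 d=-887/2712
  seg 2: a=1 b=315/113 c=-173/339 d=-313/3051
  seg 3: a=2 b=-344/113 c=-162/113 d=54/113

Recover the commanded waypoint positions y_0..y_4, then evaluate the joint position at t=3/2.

y_0 = S_0(0) = a_0 = 2
y_1 = S_1(0) = a_1 = -4
y_2 = S_2(0) = a_2 = 1
y_3 = S_3(0) = a_3 = 2
y_4 = S_3(1) = -2
t_q=3/2 is in segment 0 (τ=3/2); S_0(τ)=-9523/3616

y_0=2 y_1=-4 y_2=1 y_3=2 y_4=-2
S(3/2) = -9523/3616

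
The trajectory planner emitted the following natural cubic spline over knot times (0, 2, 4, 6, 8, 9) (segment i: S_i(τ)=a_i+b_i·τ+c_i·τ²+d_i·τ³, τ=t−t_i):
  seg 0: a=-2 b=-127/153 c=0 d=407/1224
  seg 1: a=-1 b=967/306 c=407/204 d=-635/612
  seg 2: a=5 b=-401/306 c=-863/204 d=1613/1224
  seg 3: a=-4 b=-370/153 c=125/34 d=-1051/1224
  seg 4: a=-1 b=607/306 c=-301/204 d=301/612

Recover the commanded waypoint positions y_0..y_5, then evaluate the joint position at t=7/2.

y_0=-2 y_1=-1 y_2=5 y_3=-4 y_4=-1 y_5=0
S(7/2) = 7715/1632

y_0 = S_0(0) = a_0 = -2
y_1 = S_1(0) = a_1 = -1
y_2 = S_2(0) = a_2 = 5
y_3 = S_3(0) = a_3 = -4
y_4 = S_4(0) = a_4 = -1
y_5 = S_4(1) = 0
t_q=7/2 is in segment 1 (τ=3/2); S_1(τ)=7715/1632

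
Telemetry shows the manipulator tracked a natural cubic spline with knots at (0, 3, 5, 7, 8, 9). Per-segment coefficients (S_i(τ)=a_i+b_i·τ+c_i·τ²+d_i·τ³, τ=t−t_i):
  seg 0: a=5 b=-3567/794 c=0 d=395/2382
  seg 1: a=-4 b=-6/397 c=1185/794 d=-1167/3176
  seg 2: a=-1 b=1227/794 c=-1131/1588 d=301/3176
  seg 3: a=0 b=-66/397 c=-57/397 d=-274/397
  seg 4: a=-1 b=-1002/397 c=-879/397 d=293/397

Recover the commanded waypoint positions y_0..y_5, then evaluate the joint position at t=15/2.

y_0 = S_0(0) = a_0 = 5
y_1 = S_1(0) = a_1 = -4
y_2 = S_2(0) = a_2 = -1
y_3 = S_3(0) = a_3 = 0
y_4 = S_4(0) = a_4 = -1
y_5 = S_4(1) = -5
t_q=15/2 is in segment 3 (τ=1/2); S_3(τ)=-163/794

y_0=5 y_1=-4 y_2=-1 y_3=0 y_4=-1 y_5=-5
S(15/2) = -163/794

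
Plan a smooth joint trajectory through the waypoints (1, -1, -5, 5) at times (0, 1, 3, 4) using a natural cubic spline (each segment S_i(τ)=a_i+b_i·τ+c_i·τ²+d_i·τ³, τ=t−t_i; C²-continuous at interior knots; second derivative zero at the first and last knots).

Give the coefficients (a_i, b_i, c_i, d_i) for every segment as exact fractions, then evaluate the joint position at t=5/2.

  seg 0: a=1 b=-5/4 c=0 d=-3/4
  seg 1: a=-1 b=-7/2 c=-9/4 d=3/2
  seg 2: a=-5 b=11/2 c=27/4 d=-9/4
S(5/2) = -25/4

Δ: Δ0=-2, Δ1=-2, Δ2=10
row 1: diag=6, rhs=0; c'=1/3, d'=0
row 2: denom=6−2·1/3=16/3; d'=(72−2·0)/(16/3)=27/2
back: M2=27/2
back: M1=0−1/3·27/2=-9/2
M: M0=0, M1=-9/2, M2=27/2, M3=0
seg 0: a=1, c=M0/2=0, d=(M1−M0)/(6·1)=-3/4, b=Δ0−h0·(2M0+M1)/6=-5/4
seg 1: a=-1, c=M1/2=-9/4, d=(M2−M1)/(6·2)=3/2, b=Δ1−h1·(2M1+M2)/6=-7/2
seg 2: a=-5, c=M2/2=27/4, d=(M3−M2)/(6·1)=-9/4, b=Δ2−h2·(2M2+M3)/6=11/2
t_q=5/2 → seg 1, τ=3/2; S=-1+-7/2·τ+-9/4·τ²+3/2·τ³=-25/4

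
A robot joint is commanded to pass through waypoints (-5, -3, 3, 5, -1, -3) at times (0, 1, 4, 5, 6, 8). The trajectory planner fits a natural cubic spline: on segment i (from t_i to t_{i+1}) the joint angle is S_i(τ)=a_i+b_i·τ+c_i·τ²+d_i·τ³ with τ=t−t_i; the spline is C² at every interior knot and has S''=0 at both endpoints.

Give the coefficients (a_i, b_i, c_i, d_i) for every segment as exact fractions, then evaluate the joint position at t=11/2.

Δ: Δ0=2, Δ1=2, Δ2=2, Δ3=-6, Δ4=-1
row 1: diag=8, rhs=0; c'=3/8, d'=0
row 2: denom=8−3·3/8=55/8; d'=(0−3·0)/(55/8)=0
row 3: denom=4−1·8/55=212/55; d'=(-48−1·0)/(212/55)=-660/53
row 4: denom=6−1·55/212=1217/212; d'=(30−1·-660/53)/(1217/212)=9000/1217
back: M4=9000/1217
back: M3=-660/53−55/212·9000/1217=-17490/1217
back: M2=0−8/55·-17490/1217=2544/1217
back: M1=0−3/8·2544/1217=-954/1217
M: M0=0, M1=-954/1217, M2=2544/1217, M3=-17490/1217, M4=9000/1217, M5=0
seg 0: a=-5, c=M0/2=0, d=(M1−M0)/(6·1)=-159/1217, b=Δ0−h0·(2M0+M1)/6=2593/1217
seg 1: a=-3, c=M1/2=-477/1217, d=(M2−M1)/(6·3)=583/3651, b=Δ1−h1·(2M1+M2)/6=2116/1217
seg 2: a=3, c=M2/2=1272/1217, d=(M3−M2)/(6·1)=-3339/1217, b=Δ2−h2·(2M2+M3)/6=4501/1217
seg 3: a=5, c=M3/2=-8745/1217, d=(M4−M3)/(6·1)=4415/1217, b=Δ3−h3·(2M3+M4)/6=-2972/1217
seg 4: a=-1, c=M4/2=4500/1217, d=(M5−M4)/(6·2)=-750/1217, b=Δ4−h4·(2M4+M5)/6=-7217/1217
t_q=11/2 → seg 3, τ=1/2; S=5+-2972/1217·τ+-8745/1217·τ²+4415/1217·τ³=23717/9736

  seg 0: a=-5 b=2593/1217 c=0 d=-159/1217
  seg 1: a=-3 b=2116/1217 c=-477/1217 d=583/3651
  seg 2: a=3 b=4501/1217 c=1272/1217 d=-3339/1217
  seg 3: a=5 b=-2972/1217 c=-8745/1217 d=4415/1217
  seg 4: a=-1 b=-7217/1217 c=4500/1217 d=-750/1217
S(11/2) = 23717/9736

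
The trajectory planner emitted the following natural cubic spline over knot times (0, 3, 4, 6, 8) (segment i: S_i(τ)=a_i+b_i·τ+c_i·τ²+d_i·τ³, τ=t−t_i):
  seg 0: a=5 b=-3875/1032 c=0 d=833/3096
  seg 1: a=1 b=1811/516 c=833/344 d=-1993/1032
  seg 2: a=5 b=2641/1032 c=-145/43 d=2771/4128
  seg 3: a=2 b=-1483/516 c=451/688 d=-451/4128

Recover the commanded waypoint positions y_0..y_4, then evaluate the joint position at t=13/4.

y_0 = S_0(0) = a_0 = 5
y_1 = S_1(0) = a_1 = 1
y_2 = S_2(0) = a_2 = 5
y_3 = S_3(0) = a_3 = 2
y_4 = S_3(2) = -2
t_q=13/4 is in segment 1 (τ=1/4); S_1(τ)=44001/22016

y_0=5 y_1=1 y_2=5 y_3=2 y_4=-2
S(13/4) = 44001/22016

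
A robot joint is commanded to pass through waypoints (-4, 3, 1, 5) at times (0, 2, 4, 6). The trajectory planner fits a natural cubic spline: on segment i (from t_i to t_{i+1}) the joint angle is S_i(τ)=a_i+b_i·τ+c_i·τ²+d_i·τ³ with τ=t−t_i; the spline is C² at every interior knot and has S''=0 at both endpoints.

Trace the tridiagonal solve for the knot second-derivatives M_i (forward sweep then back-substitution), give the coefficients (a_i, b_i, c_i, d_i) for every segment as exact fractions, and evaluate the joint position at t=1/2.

  seg 0: a=-4 b=49/10 c=0 d=-7/20
  seg 1: a=3 b=7/10 c=-21/10 d=5/8
  seg 2: a=1 b=-1/5 c=33/20 d=-11/40
S(1/2) = -51/32

Δ: Δ0=7/2, Δ1=-1, Δ2=2
row 1: diag=8, rhs=-27; c'=1/4, d'=-27/8
row 2: denom=8−2·1/4=15/2; d'=(18−2·-27/8)/(15/2)=33/10
back: M2=33/10
back: M1=-27/8−1/4·33/10=-21/5
M: M0=0, M1=-21/5, M2=33/10, M3=0
seg 0: a=-4, c=M0/2=0, d=(M1−M0)/(6·2)=-7/20, b=Δ0−h0·(2M0+M1)/6=49/10
seg 1: a=3, c=M1/2=-21/10, d=(M2−M1)/(6·2)=5/8, b=Δ1−h1·(2M1+M2)/6=7/10
seg 2: a=1, c=M2/2=33/20, d=(M3−M2)/(6·2)=-11/40, b=Δ2−h2·(2M2+M3)/6=-1/5
t_q=1/2 → seg 0, τ=1/2; S=-4+49/10·τ+0·τ²+-7/20·τ³=-51/32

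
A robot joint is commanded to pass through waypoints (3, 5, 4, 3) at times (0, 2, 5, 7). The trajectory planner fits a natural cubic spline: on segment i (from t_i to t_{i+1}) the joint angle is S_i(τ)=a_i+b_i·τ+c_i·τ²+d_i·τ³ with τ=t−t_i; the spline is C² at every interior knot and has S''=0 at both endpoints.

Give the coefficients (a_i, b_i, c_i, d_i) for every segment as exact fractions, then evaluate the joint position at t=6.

  seg 0: a=3 b=50/39 c=0 d=-11/156
  seg 1: a=5 b=17/39 c=-11/26 d=1/18
  seg 2: a=4 b=-47/78 c=1/13 d=-1/78
S(6) = 45/13

Δ: Δ0=1, Δ1=-1/3, Δ2=-1/2
row 1: diag=10, rhs=-8; c'=3/10, d'=-4/5
row 2: denom=10−3·3/10=91/10; d'=(-1−3·-4/5)/(91/10)=2/13
back: M2=2/13
back: M1=-4/5−3/10·2/13=-11/13
M: M0=0, M1=-11/13, M2=2/13, M3=0
seg 0: a=3, c=M0/2=0, d=(M1−M0)/(6·2)=-11/156, b=Δ0−h0·(2M0+M1)/6=50/39
seg 1: a=5, c=M1/2=-11/26, d=(M2−M1)/(6·3)=1/18, b=Δ1−h1·(2M1+M2)/6=17/39
seg 2: a=4, c=M2/2=1/13, d=(M3−M2)/(6·2)=-1/78, b=Δ2−h2·(2M2+M3)/6=-47/78
t_q=6 → seg 2, τ=1; S=4+-47/78·τ+1/13·τ²+-1/78·τ³=45/13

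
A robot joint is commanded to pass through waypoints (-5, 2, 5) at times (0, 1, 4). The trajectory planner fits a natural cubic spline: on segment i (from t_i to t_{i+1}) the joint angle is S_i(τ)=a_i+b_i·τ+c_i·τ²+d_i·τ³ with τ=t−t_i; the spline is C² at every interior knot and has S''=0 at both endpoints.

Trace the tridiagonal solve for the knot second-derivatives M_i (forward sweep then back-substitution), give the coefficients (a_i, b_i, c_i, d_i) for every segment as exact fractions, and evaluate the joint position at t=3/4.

  seg 0: a=-5 b=31/4 c=0 d=-3/4
  seg 1: a=2 b=11/2 c=-9/4 d=1/4
S(3/4) = 127/256

Δ: Δ0=7, Δ1=1
row 1: diag=8, rhs=-36; c'=3/8, d'=-9/2
back: M1=-9/2
M: M0=0, M1=-9/2, M2=0
seg 0: a=-5, c=M0/2=0, d=(M1−M0)/(6·1)=-3/4, b=Δ0−h0·(2M0+M1)/6=31/4
seg 1: a=2, c=M1/2=-9/4, d=(M2−M1)/(6·3)=1/4, b=Δ1−h1·(2M1+M2)/6=11/2
t_q=3/4 → seg 0, τ=3/4; S=-5+31/4·τ+0·τ²+-3/4·τ³=127/256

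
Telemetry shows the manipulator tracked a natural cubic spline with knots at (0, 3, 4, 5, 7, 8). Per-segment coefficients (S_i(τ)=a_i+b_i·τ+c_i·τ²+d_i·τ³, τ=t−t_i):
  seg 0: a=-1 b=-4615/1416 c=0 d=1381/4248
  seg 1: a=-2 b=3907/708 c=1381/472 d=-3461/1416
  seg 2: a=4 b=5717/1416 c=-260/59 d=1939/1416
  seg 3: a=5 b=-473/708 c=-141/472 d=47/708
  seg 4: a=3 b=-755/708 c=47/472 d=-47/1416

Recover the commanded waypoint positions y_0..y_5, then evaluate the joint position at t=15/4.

y_0 = S_0(0) = a_0 = -1
y_1 = S_1(0) = a_1 = -2
y_2 = S_2(0) = a_2 = 4
y_3 = S_3(0) = a_3 = 5
y_4 = S_4(0) = a_4 = 3
y_5 = S_4(1) = 2
t_q=15/4 is in segment 1 (τ=3/4); S_1(τ)=83175/30208

y_0=-1 y_1=-2 y_2=4 y_3=5 y_4=3 y_5=2
S(15/4) = 83175/30208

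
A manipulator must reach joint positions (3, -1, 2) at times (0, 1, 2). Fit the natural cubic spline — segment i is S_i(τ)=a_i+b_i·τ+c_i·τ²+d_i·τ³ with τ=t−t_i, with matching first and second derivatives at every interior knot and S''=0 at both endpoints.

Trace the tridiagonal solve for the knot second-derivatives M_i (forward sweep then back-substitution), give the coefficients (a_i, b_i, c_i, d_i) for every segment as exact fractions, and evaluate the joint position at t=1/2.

Δ: Δ0=-4, Δ1=3
row 1: diag=4, rhs=42; c'=1/4, d'=21/2
back: M1=21/2
M: M0=0, M1=21/2, M2=0
seg 0: a=3, c=M0/2=0, d=(M1−M0)/(6·1)=7/4, b=Δ0−h0·(2M0+M1)/6=-23/4
seg 1: a=-1, c=M1/2=21/4, d=(M2−M1)/(6·1)=-7/4, b=Δ1−h1·(2M1+M2)/6=-1/2
t_q=1/2 → seg 0, τ=1/2; S=3+-23/4·τ+0·τ²+7/4·τ³=11/32

  seg 0: a=3 b=-23/4 c=0 d=7/4
  seg 1: a=-1 b=-1/2 c=21/4 d=-7/4
S(1/2) = 11/32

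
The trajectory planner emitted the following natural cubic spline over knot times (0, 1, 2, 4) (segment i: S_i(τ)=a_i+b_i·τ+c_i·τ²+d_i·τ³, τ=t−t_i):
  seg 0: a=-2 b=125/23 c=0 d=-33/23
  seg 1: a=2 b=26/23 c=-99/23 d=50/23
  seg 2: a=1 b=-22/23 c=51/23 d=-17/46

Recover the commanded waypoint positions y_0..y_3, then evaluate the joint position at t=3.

y_0=-2 y_1=2 y_2=1 y_3=5
S(3) = 87/46

y_0 = S_0(0) = a_0 = -2
y_1 = S_1(0) = a_1 = 2
y_2 = S_2(0) = a_2 = 1
y_3 = S_2(2) = 5
t_q=3 is in segment 2 (τ=1); S_2(τ)=87/46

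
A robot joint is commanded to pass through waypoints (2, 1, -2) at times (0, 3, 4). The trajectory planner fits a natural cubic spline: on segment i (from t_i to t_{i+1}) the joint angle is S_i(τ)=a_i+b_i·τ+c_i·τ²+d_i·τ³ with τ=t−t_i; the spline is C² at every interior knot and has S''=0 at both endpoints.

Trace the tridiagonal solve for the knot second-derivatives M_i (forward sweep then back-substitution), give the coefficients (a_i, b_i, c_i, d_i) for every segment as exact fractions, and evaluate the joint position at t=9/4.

  seg 0: a=2 b=2/3 c=0 d=-1/9
  seg 1: a=1 b=-7/3 c=-1 d=1/3
S(9/4) = 143/64

Δ: Δ0=-1/3, Δ1=-3
row 1: diag=8, rhs=-16; c'=1/8, d'=-2
back: M1=-2
M: M0=0, M1=-2, M2=0
seg 0: a=2, c=M0/2=0, d=(M1−M0)/(6·3)=-1/9, b=Δ0−h0·(2M0+M1)/6=2/3
seg 1: a=1, c=M1/2=-1, d=(M2−M1)/(6·1)=1/3, b=Δ1−h1·(2M1+M2)/6=-7/3
t_q=9/4 → seg 0, τ=9/4; S=2+2/3·τ+0·τ²+-1/9·τ³=143/64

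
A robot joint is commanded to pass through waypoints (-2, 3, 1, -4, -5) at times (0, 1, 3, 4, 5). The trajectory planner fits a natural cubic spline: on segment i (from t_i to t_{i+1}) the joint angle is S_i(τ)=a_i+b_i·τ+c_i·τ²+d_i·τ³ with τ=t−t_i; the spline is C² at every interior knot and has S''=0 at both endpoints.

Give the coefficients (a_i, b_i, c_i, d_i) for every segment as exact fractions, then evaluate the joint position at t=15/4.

  seg 0: a=-2 b=354/61 c=0 d=-49/61
  seg 1: a=3 b=207/61 c=-147/61 d=13/122
  seg 2: a=1 b=-303/61 c=-108/61 d=106/61
  seg 3: a=-4 b=-201/61 c=210/61 d=-70/61
S(15/4) = -5833/1952

Δ: Δ0=5, Δ1=-1, Δ2=-5, Δ3=-1
row 1: diag=6, rhs=-36; c'=1/3, d'=-6
row 2: denom=6−2·1/3=16/3; d'=(-24−2·-6)/(16/3)=-9/4
row 3: denom=4−1·3/16=61/16; d'=(24−1·-9/4)/(61/16)=420/61
back: M3=420/61
back: M2=-9/4−3/16·420/61=-216/61
back: M1=-6−1/3·-216/61=-294/61
M: M0=0, M1=-294/61, M2=-216/61, M3=420/61, M4=0
seg 0: a=-2, c=M0/2=0, d=(M1−M0)/(6·1)=-49/61, b=Δ0−h0·(2M0+M1)/6=354/61
seg 1: a=3, c=M1/2=-147/61, d=(M2−M1)/(6·2)=13/122, b=Δ1−h1·(2M1+M2)/6=207/61
seg 2: a=1, c=M2/2=-108/61, d=(M3−M2)/(6·1)=106/61, b=Δ2−h2·(2M2+M3)/6=-303/61
seg 3: a=-4, c=M3/2=210/61, d=(M4−M3)/(6·1)=-70/61, b=Δ3−h3·(2M3+M4)/6=-201/61
t_q=15/4 → seg 2, τ=3/4; S=1+-303/61·τ+-108/61·τ²+106/61·τ³=-5833/1952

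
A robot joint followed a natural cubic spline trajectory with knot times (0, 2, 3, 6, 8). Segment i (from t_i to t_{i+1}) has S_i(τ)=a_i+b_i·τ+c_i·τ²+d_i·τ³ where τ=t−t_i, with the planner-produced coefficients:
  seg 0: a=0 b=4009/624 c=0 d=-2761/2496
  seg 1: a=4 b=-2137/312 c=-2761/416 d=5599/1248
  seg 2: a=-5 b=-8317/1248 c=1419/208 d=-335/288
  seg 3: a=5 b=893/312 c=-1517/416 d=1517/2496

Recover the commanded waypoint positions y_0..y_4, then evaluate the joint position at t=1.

y_0 = S_0(0) = a_0 = 0
y_1 = S_1(0) = a_1 = 4
y_2 = S_2(0) = a_2 = -5
y_3 = S_3(0) = a_3 = 5
y_4 = S_3(2) = 1
t_q=1 is in segment 0 (τ=1); S_0(τ)=4425/832

y_0=0 y_1=4 y_2=-5 y_3=5 y_4=1
S(1) = 4425/832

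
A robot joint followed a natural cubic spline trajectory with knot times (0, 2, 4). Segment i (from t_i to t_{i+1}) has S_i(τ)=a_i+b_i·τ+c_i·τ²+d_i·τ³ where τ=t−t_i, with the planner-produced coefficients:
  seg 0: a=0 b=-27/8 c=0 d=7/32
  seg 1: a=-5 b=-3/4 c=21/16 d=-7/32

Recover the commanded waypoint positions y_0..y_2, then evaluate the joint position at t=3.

y_0 = S_0(0) = a_0 = 0
y_1 = S_1(0) = a_1 = -5
y_2 = S_1(2) = -3
t_q=3 is in segment 1 (τ=1); S_1(τ)=-149/32

y_0=0 y_1=-5 y_2=-3
S(3) = -149/32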